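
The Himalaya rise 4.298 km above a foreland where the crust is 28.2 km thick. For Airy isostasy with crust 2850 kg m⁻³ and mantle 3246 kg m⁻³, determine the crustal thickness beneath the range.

63.4 km

Root depth r = h ρ_c / (ρ_m − ρ_c) = 4.298 km × 2850 / 396 = 30.93 km.
Total thickness = T + h + r = 28.2 km + 4.298 km + 30.93 km = 63.4 km.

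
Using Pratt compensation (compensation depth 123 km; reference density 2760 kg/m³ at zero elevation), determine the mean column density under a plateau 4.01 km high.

2670 kg/m³

Pratt balance: ρ_ref D = ρ (D + h).
ρ = ρ_ref D/(D + h) = 2760 × 123 km/(123 km + 4.01 km) = 2670 kg/m³.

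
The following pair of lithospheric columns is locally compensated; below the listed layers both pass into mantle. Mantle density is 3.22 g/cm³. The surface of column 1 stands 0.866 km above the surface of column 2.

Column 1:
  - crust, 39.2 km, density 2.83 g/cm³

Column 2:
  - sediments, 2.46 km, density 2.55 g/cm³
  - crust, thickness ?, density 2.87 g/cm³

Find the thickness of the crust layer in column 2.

31 km

Take the compensation level at the base of the deeper column (depth z_c below the surface of column 1) and equate Σ ρ_i t_i down to z_c; mantle fills any gap and the z_c terms cancel.
Column 1: 39.2×2.83 + (z_c − 39.2)×3.22
Column 2: 0.866×0 + 2.46×2.55 + x×2.87 + (z_c − 0.866 − 2.46 − x)×3.22
The z_c×3.22 term appears on both sides and cancels. Collect the known terms of each column as K = Σ(ρt)_known − 3.22 × (depth of known layers): K_1 = 110.936 − 3.22×39.2 = −15.288; K_2 = 6.273 − 3.22×(0.866 + 2.46) = −4.43672.
Balance: K_1 = K_2 − x×(3.22 − 2.87), so x = (K_2 − K_1)/(3.22 − 2.87) = 10.8513/0.35 = 31 km.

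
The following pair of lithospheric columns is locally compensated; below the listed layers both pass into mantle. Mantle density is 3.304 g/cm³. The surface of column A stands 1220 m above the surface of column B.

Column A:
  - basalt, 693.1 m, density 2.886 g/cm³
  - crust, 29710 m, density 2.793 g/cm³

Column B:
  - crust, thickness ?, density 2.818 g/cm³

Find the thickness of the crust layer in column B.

Take the compensation level at the base of the deeper column (depth z_c below the surface of column A) and equate Σ ρ_i t_i down to z_c; mantle fills any gap and the z_c terms cancel.
Column A: 693.1×2.886 + 29710×2.793 + (z_c − 30403.1)×3.304
Column B: 1220×0 + x×2.818 + (z_c − 1220 − 0 − x)×3.304
The z_c×3.304 term appears on both sides and cancels. Collect the known terms of each column as K = Σ(ρt)_known − 3.304 × (depth of known layers): K_A = 84980.3166 − 3.304×30403.1 = −15471.5258; K_B = 0 − 3.304×(1220 + 0) = −4030.88.
Balance: K_A = K_B − x×(3.304 − 2.818), so x = (K_B − K_A)/(3.304 − 2.818) = 11440.6/0.486 = 23500 m.

23500 m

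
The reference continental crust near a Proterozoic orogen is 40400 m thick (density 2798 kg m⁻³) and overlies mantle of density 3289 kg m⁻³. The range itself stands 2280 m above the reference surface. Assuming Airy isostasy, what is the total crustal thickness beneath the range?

55700 m

Root depth r = h ρ_c / (ρ_m − ρ_c) = 2280 m × 2798 / 491 = 12990 m.
Total thickness = T + h + r = 40400 m + 2280 m + 12990 m = 55700 m.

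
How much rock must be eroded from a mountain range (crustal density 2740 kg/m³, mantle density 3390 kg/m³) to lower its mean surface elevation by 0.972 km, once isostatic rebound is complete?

Net drop Δ = e − u = e − e ρ_c/ρ_m = e (ρ_m − ρ_c)/ρ_m.
e = Δ ρ_m/(ρ_m − ρ_c) = 0.972 km × 3390/650 = 5.07 km.

5.07 km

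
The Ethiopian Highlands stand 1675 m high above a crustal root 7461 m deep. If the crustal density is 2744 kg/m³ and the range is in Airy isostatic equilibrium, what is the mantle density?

3360 kg/m³

Airy balance: ρ_c h = (ρ_m − ρ_c) r → ρ_m = ρ_c (1 + h/r).
ρ_m = 2744 × (1 + 1675 m/7461 m) = 3360 kg/m³.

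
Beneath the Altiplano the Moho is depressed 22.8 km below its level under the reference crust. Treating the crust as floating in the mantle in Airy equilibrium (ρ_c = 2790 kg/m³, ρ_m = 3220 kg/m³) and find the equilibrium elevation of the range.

3.51 km

By Archimedes' principle applied to the lithosphere: ρ_c h = (ρ_m − ρ_c) r.
h = r (ρ_m − ρ_c) / ρ_c = 22.8 km × (3220 − 2790) / 2790 = 3.51 km.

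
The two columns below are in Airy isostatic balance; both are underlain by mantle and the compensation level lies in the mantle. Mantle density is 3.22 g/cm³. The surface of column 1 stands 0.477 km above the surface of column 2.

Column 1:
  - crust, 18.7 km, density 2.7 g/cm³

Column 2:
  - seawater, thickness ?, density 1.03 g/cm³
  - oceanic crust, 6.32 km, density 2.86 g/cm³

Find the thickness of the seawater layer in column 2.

Take the compensation level at the base of the deeper column (depth z_c below the surface of column 1) and equate Σ ρ_i t_i down to z_c; mantle fills any gap and the z_c terms cancel.
Column 1: 18.7×2.7 + (z_c − 18.7)×3.22
Column 2: 0.477×0 + x×1.03 + 6.32×2.86 + (z_c − 0.477 − 6.32 − x)×3.22
The z_c×3.22 term appears on both sides and cancels. Collect the known terms of each column as K = Σ(ρt)_known − 3.22 × (depth of known layers): K_1 = 50.49 − 3.22×18.7 = −9.724; K_2 = 18.0752 − 3.22×(0.477 + 6.32) = −3.81114.
Balance: K_1 = K_2 − x×(3.22 − 1.03), so x = (K_2 − K_1)/(3.22 − 1.03) = 5.91286/2.19 = 2.7 km.

2.7 km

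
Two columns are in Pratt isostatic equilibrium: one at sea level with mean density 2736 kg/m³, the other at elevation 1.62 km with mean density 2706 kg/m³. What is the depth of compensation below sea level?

146 km

ρ_ref D = ρ (D + h) → D (ρ_ref − ρ) = ρ h.
D = ρ h/(ρ_ref − ρ) = 2706 × 1.62 km/(2736 − 2706) = 146 km.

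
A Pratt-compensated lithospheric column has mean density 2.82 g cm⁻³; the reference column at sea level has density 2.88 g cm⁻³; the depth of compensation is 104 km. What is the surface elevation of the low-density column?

2.21 km

ρ_ref D = ρ (D + h) → h = D (ρ_ref − ρ)/ρ.
h = 104 km × (2.88 − 2.82)/2.82 = 2.21 km.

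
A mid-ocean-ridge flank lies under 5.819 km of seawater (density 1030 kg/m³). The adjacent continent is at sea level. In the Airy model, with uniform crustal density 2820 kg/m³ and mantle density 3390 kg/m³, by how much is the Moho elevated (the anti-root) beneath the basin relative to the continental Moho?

18.3 km

For local isostatic compensation: replacing crust with seawater at the top is compensated by replacing crust with mantle at the base: d (ρ_c − ρ_w) = a (ρ_m − ρ_c).
a = d (ρ_c − ρ_w)/(ρ_m − ρ_c) = 5.819 km × 1790/570 = 18.3 km.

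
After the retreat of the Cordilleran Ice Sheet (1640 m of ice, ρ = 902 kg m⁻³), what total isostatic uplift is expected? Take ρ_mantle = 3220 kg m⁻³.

459 m

Removing the load lets mantle flow back in; uplift u satisfies ρ_ice t = ρ_m u.
u = t ρ_ice/ρ_m = 1640 m × 902/3220 = 459 m.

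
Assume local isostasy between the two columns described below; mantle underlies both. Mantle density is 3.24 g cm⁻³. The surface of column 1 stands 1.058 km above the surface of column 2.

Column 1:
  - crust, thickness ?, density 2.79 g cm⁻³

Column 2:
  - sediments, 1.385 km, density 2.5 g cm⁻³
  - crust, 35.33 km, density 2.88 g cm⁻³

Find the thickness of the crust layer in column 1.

Take the compensation level at the base of the deeper column (depth z_c below the surface of column 1) and equate Σ ρ_i t_i down to z_c; mantle fills any gap and the z_c terms cancel.
Column 1: x×2.79 + (z_c − 0 − x)×3.24
Column 2: 1.058×0 + 1.385×2.5 + 35.33×2.88 + (z_c − 1.058 − 36.715)×3.24
The z_c×3.24 term appears on both sides and cancels. Collect the known terms of each column as K = Σ(ρt)_known − 3.24 × (depth of known layers): K_1 = 0 − 3.24×0 = 0; K_2 = 105.2129 − 3.24×(1.058 + 36.715) = −17.17162.
Balance: K_1 − x×(3.24 − 2.79) = K_2, so x = (K_1 − K_2)/(3.24 − 2.79) = 17.1716/0.45 = 38.2 km.

38.2 km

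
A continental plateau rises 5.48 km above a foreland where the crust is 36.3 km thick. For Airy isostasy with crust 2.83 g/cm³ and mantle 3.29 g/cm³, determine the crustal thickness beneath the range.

75.5 km

Root depth r = h ρ_c / (ρ_m − ρ_c) = 5.48 km × 2.83 / 0.46 = 33.71 km.
Total thickness = T + h + r = 36.3 km + 5.48 km + 33.71 km = 75.5 km.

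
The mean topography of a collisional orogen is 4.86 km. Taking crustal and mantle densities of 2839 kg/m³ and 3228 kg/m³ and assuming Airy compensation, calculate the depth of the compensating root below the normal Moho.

35.5 km

In Airy isostatic equilibrium: the weight of the topography is balanced by the buoyancy of the root, ρ_c h = (ρ_m − ρ_c) r.
r = h · ρ_c / (ρ_m − ρ_c) = 4.86 km × 2839 / (3228 − 2839) = 35.5 km.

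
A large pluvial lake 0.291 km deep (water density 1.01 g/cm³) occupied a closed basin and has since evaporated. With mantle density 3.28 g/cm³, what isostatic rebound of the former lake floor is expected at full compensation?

u = d ρ_w/ρ_m = 0.291 km × 1.01/3.28 = 0.0896 km.

0.0896 km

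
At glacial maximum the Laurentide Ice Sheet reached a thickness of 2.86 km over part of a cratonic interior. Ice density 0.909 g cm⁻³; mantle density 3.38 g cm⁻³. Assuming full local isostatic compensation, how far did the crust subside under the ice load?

0.769 km

For local isostatic compensation: the ice load ρ_ice t is balanced by mantle displaced below, ρ_m s.
s = t ρ_ice / ρ_m = 2.86 km × 0.909/3.38 = 0.769 km.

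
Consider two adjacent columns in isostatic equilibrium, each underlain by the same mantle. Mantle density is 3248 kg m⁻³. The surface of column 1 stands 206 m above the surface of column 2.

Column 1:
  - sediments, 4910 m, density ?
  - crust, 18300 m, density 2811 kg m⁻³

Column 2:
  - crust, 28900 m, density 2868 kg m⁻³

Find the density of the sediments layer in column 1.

Take the compensation level at the base of the deeper column (depth z_c below the surface of column 1) and equate Σ ρ_i t_i down to z_c; mantle fills any gap and the z_c terms cancel.
Column 1: 4910×ρ + 18300×2811 + (z_c − 23210)×3248
Column 2: 206×0 + 28900×2868 + (z_c − 206 − 28900)×3248
The z_c×3248 term appears on both sides and cancels. Collect the known terms of each column as K = Σ(ρt)_known − 3248 × (depth of known layers): K_1 = 51441300 − 3248×23210 = −23944780; K_2 = 82885200 − 3248×(206 + 28900) = −11651088.
Balance: K_1 + 4910×ρ = K_2, so ρ = (K_2 − K_1)/4910 = 12293700/4910 = 2500 kg m⁻³.

2500 kg m⁻³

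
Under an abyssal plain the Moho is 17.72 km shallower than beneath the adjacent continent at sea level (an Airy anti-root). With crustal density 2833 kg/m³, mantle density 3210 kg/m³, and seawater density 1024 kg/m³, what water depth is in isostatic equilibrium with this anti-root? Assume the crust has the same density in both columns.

3.69 km

Replacing a thickness d of crust by seawater at the top must be balanced by replacing crust with mantle at the base: d (ρ_c − ρ_w) = a (ρ_m − ρ_c).
d = a (ρ_m − ρ_c)/(ρ_c − ρ_w) = 17.72 km × 377/1809 = 3.69 km.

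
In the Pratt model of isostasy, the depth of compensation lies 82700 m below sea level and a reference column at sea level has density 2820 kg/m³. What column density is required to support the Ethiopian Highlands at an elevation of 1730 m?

Pratt balance: ρ_ref D = ρ (D + h).
ρ = ρ_ref D/(D + h) = 2820 × 82700 m/(82700 m + 1730 m) = 2760 kg/m³.

2760 kg/m³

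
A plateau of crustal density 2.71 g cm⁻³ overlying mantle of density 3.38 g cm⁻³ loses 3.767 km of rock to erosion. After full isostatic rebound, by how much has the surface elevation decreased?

0.747 km

Rebound u = e ρ_c/ρ_m = 3.767 km × 2.71/3.38 = 3.02 km.
Net surface drop = e − u = 3.767 km − 3.02 km = e (ρ_m − ρ_c)/ρ_m = 0.747 km.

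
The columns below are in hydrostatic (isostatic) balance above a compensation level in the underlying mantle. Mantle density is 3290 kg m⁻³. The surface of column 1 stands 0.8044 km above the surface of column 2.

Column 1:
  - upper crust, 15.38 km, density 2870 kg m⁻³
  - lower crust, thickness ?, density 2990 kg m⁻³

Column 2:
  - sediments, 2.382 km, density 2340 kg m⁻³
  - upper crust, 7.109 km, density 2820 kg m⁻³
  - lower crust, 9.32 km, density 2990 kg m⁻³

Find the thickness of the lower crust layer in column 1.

Take the compensation level at the base of the deeper column (depth z_c below the surface of column 1) and equate Σ ρ_i t_i down to z_c; mantle fills any gap and the z_c terms cancel.
Column 1: 15.38×2870 + x×2990 + (z_c − 15.38 − x)×3290
Column 2: 0.8044×0 + 2.382×2340 + 7.109×2820 + 9.32×2990 + (z_c − 0.8044 − 18.811)×3290
The z_c×3290 term appears on both sides and cancels. Collect the known terms of each column as K = Σ(ρt)_known − 3290 × (depth of known layers): K_1 = 44140.6 − 3290×15.38 = −6459.6; K_2 = 53488.06 − 3290×(0.8044 + 18.811) = −11046.606.
Balance: K_1 − x×(3290 − 2990) = K_2, so x = (K_1 − K_2)/(3290 − 2990) = 4587.01/300 = 15.3 km.

15.3 km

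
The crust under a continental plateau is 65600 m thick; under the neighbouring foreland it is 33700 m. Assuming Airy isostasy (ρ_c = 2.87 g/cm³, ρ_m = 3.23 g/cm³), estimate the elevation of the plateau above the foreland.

3560 m

Excess crust Δ = 65600 m − 33700 m = 31900 m, split between elevation h and root r with h + r = Δ.
Airy balance ρ_c h = (ρ_m − ρ_c) r gives r = h ρ_c/(ρ_m − ρ_c), so h (1 + ρ_c/(ρ_m − ρ_c)) = Δ, i.e. h = Δ (ρ_m − ρ_c)/ρ_m.
h = 31900 m × 0.36/3.23 = 3560 m.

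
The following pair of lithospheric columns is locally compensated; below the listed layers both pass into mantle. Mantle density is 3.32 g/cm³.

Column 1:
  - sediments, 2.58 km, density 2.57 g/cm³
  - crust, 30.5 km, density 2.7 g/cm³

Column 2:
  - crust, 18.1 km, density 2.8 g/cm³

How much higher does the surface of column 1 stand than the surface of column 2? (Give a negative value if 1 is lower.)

For any compensation level in the mantle, the mantle terms cancel and isostasy reduces to e = (Σt_1 − Σt_2) − (Σ(ρt)_1 − Σ(ρt)_2) / ρ_m.
Σt_1 = 33.08 km; Σt_2 = 18.1 km; Σ(ρt)_1 = 88.9806; Σ(ρt)_2 = 50.68 (in km·g/cm³).
e = (33.08 − 18.1) − (88.9806 − 50.68) / 3.32 = 3.44 km.

3.44 km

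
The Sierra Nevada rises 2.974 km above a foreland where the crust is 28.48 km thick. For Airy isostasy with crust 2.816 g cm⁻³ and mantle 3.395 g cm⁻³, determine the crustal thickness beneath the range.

45.9 km

Root depth r = h ρ_c / (ρ_m − ρ_c) = 2.974 km × 2.816 / 0.579 = 14.46 km.
Total thickness = T + h + r = 28.48 km + 2.974 km + 14.46 km = 45.9 km.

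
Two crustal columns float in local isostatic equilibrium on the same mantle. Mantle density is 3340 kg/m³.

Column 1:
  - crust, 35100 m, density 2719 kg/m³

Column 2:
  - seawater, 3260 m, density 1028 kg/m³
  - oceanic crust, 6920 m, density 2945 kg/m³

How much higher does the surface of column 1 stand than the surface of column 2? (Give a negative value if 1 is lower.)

For any compensation level in the mantle, the mantle terms cancel and isostasy reduces to e = (Σt_1 − Σt_2) − (Σ(ρt)_1 − Σ(ρt)_2) / ρ_m.
Σt_1 = 35100 m; Σt_2 = 10180 m; Σ(ρt)_1 = 95436900; Σ(ρt)_2 = 23730680 (in m·kg/m³).
e = (35100 − 10180) − (95436900 − 23730680) / 3340 = 3450 m.

3450 m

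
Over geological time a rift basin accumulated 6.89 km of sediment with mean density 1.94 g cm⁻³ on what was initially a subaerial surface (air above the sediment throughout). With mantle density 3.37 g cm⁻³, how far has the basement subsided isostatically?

3.97 km

Subaerial load: s = t ρ_sed / ρ_m = 6.89 km × 1.94/3.37 = 3.97 km.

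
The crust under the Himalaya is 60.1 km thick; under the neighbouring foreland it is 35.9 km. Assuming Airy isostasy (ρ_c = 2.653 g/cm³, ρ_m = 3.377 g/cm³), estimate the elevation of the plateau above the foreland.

Excess crust Δ = 60.1 km − 35.9 km = 24.2 km, split between elevation h and root r with h + r = Δ.
Airy balance ρ_c h = (ρ_m − ρ_c) r gives r = h ρ_c/(ρ_m − ρ_c), so h (1 + ρ_c/(ρ_m − ρ_c)) = Δ, i.e. h = Δ (ρ_m − ρ_c)/ρ_m.
h = 24.2 km × 0.724/3.377 = 5.19 km.

5.19 km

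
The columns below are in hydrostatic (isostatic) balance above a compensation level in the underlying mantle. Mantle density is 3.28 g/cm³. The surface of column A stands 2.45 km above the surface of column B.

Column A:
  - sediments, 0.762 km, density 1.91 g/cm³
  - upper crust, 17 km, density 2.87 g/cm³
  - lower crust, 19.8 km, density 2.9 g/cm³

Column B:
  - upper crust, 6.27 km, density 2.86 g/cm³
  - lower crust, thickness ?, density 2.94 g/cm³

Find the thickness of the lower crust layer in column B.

14.3 km

Take the compensation level at the base of the deeper column (depth z_c below the surface of column A) and equate Σ ρ_i t_i down to z_c; mantle fills any gap and the z_c terms cancel.
Column A: 0.762×1.91 + 17×2.87 + 19.8×2.9 + (z_c − 37.562)×3.28
Column B: 2.45×0 + 6.27×2.86 + x×2.94 + (z_c − 2.45 − 6.27 − x)×3.28
The z_c×3.28 term appears on both sides and cancels. Collect the known terms of each column as K = Σ(ρt)_known − 3.28 × (depth of known layers): K_A = 107.66542 − 3.28×37.562 = −15.53794; K_B = 17.9322 − 3.28×(2.45 + 6.27) = −10.6694.
Balance: K_A = K_B − x×(3.28 − 2.94), so x = (K_B − K_A)/(3.28 − 2.94) = 4.86854/0.34 = 14.3 km.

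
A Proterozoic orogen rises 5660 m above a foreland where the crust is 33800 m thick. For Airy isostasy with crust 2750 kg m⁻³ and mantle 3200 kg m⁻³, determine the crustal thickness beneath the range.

74000 m

Root depth r = h ρ_c / (ρ_m − ρ_c) = 5660 m × 2750 / 450 = 34590 m.
Total thickness = T + h + r = 33800 m + 5660 m + 34590 m = 74000 m.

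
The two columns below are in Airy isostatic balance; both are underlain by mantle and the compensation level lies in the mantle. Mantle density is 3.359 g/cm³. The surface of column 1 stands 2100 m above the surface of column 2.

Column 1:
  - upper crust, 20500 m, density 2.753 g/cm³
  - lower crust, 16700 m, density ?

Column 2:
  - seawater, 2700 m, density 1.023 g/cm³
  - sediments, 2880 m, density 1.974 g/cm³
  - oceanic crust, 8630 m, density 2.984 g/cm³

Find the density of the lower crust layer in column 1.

2.87 g/cm³

Take the compensation level at the base of the deeper column (depth z_c below the surface of column 1) and equate Σ ρ_i t_i down to z_c; mantle fills any gap and the z_c terms cancel.
Column 1: 20500×2.753 + 16700×ρ + (z_c − 37200)×3.359
Column 2: 2100×0 + 2700×1.023 + 2880×1.974 + 8630×2.984 + (z_c − 2100 − 14210)×3.359
The z_c×3.359 term appears on both sides and cancels. Collect the known terms of each column as K = Σ(ρt)_known − 3.359 × (depth of known layers): K_1 = 56436.5 − 3.359×37200 = −68518.3; K_2 = 34199.14 − 3.359×(2100 + 14210) = −20586.15.
Balance: K_1 + 16700×ρ = K_2, so ρ = (K_2 − K_1)/16700 = 47932.2/16700 = 2.87 g/cm³.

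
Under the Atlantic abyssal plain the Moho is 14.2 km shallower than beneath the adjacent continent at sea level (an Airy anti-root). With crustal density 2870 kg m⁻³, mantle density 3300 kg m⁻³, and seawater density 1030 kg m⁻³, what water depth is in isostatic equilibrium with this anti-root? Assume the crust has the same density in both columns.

3.32 km

Replacing a thickness d of crust by seawater at the top must be balanced by replacing crust with mantle at the base: d (ρ_c − ρ_w) = a (ρ_m − ρ_c).
d = a (ρ_m − ρ_c)/(ρ_c − ρ_w) = 14.2 km × 430/1840 = 3.32 km.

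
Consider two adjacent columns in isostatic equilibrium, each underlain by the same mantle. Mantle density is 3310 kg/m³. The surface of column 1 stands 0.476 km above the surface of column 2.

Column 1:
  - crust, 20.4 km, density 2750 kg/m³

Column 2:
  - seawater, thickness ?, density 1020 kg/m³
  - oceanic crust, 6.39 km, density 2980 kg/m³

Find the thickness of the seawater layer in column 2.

3.38 km

Take the compensation level at the base of the deeper column (depth z_c below the surface of column 1) and equate Σ ρ_i t_i down to z_c; mantle fills any gap and the z_c terms cancel.
Column 1: 20.4×2750 + (z_c − 20.4)×3310
Column 2: 0.476×0 + x×1020 + 6.39×2980 + (z_c − 0.476 − 6.39 − x)×3310
The z_c×3310 term appears on both sides and cancels. Collect the known terms of each column as K = Σ(ρt)_known − 3310 × (depth of known layers): K_1 = 56100 − 3310×20.4 = −11424; K_2 = 19042.2 − 3310×(0.476 + 6.39) = −3684.26.
Balance: K_1 = K_2 − x×(3310 − 1020), so x = (K_2 − K_1)/(3310 − 1020) = 7739.74/2290 = 3.38 km.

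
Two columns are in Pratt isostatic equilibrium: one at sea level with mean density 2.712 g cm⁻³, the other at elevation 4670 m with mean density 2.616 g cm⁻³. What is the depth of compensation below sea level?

ρ_ref D = ρ (D + h) → D (ρ_ref − ρ) = ρ h.
D = ρ h/(ρ_ref − ρ) = 2.616 × 4670 m/(2.712 − 2.616) = 127000 m.

127000 m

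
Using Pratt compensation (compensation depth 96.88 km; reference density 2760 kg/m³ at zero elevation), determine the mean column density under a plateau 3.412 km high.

Pratt balance: ρ_ref D = ρ (D + h).
ρ = ρ_ref D/(D + h) = 2760 × 96.88 km/(96.88 km + 3.412 km) = 2670 kg/m³.

2670 kg/m³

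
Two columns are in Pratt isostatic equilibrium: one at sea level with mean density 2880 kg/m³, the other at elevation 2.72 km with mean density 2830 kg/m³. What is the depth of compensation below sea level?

154 km

ρ_ref D = ρ (D + h) → D (ρ_ref − ρ) = ρ h.
D = ρ h/(ρ_ref − ρ) = 2830 × 2.72 km/(2880 − 2830) = 154 km.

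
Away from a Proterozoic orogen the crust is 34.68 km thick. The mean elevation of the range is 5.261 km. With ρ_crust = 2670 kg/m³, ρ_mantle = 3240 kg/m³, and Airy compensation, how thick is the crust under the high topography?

Root depth r = h ρ_c / (ρ_m − ρ_c) = 5.261 km × 2670 / 570 = 24.64 km.
Total thickness = T + h + r = 34.68 km + 5.261 km + 24.64 km = 64.6 km.

64.6 km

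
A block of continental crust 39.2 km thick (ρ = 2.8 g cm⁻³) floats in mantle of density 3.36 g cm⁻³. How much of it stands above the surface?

Floating equilibrium: submerged depth d = t ρ_obj/ρ_fluid = 39.2 km × 2.8/3.36 = 32.67 km.
Freeboard = t − d = 39.2 km − 32.67 km = 6.53 km.

6.53 km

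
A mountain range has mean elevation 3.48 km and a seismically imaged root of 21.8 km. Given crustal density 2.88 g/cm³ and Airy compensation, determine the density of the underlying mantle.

Airy balance: ρ_c h = (ρ_m − ρ_c) r → ρ_m = ρ_c (1 + h/r).
ρ_m = 2.88 × (1 + 3.48 km/21.8 km) = 3.34 g/cm³.

3.34 g/cm³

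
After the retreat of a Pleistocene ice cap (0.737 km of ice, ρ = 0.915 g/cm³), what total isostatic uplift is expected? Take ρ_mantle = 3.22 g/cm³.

0.209 km

Removing the load lets mantle flow back in; uplift u satisfies ρ_ice t = ρ_m u.
u = t ρ_ice/ρ_m = 0.737 km × 0.915/3.22 = 0.209 km.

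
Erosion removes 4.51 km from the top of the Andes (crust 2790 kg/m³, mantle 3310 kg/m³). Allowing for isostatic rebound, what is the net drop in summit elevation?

0.709 km

Rebound u = e ρ_c/ρ_m = 4.51 km × 2790/3310 = 3.801 km.
Net surface drop = e − u = 4.51 km − 3.801 km = e (ρ_m − ρ_c)/ρ_m = 0.709 km.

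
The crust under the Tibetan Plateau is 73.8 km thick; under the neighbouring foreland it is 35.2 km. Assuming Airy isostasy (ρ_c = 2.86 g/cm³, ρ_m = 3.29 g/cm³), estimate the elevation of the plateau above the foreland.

Excess crust Δ = 73.8 km − 35.2 km = 38.6 km, split between elevation h and root r with h + r = Δ.
Airy balance ρ_c h = (ρ_m − ρ_c) r gives r = h ρ_c/(ρ_m − ρ_c), so h (1 + ρ_c/(ρ_m − ρ_c)) = Δ, i.e. h = Δ (ρ_m − ρ_c)/ρ_m.
h = 38.6 km × 0.43/3.29 = 5.04 km.

5.04 km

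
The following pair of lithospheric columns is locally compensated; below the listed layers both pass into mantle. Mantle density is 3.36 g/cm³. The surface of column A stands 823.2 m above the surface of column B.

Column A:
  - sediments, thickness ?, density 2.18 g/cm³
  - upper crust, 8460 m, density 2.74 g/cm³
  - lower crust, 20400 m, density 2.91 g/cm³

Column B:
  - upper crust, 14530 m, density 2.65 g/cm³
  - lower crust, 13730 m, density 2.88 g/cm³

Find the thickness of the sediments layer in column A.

4450 m

Take the compensation level at the base of the deeper column (depth z_c below the surface of column A) and equate Σ ρ_i t_i down to z_c; mantle fills any gap and the z_c terms cancel.
Column A: x×2.18 + 8460×2.74 + 20400×2.91 + (z_c − 28860 − x)×3.36
Column B: 823.2×0 + 14530×2.65 + 13730×2.88 + (z_c − 823.2 − 28260)×3.36
The z_c×3.36 term appears on both sides and cancels. Collect the known terms of each column as K = Σ(ρt)_known − 3.36 × (depth of known layers): K_A = 82544.4 − 3.36×28860 = −14425.2; K_B = 78046.9 − 3.36×(823.2 + 28260) = −19672.652.
Balance: K_A − x×(3.36 − 2.18) = K_B, so x = (K_A − K_B)/(3.36 − 2.18) = 5247.45/1.18 = 4450 m.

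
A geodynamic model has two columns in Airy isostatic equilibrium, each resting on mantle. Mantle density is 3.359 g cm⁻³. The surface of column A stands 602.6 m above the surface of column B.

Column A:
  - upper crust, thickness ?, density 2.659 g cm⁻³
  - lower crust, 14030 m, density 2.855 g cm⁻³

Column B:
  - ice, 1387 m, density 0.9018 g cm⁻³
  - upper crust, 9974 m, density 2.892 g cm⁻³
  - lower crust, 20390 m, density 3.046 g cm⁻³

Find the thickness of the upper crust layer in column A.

13400 m

Take the compensation level at the base of the deeper column (depth z_c below the surface of column A) and equate Σ ρ_i t_i down to z_c; mantle fills any gap and the z_c terms cancel.
Column A: x×2.659 + 14030×2.855 + (z_c − 14030 − x)×3.359
Column B: 602.6×0 + 1387×0.9018 + 9974×2.892 + 20390×3.046 + (z_c − 602.6 − 31751)×3.359
The z_c×3.359 term appears on both sides and cancels. Collect the known terms of each column as K = Σ(ρt)_known − 3.359 × (depth of known layers): K_A = 40055.65 − 3.359×14030 = −7071.12; K_B = 92203.5446 − 3.359×(602.6 + 31751) = −16472.1978.
Balance: K_A − x×(3.359 − 2.659) = K_B, so x = (K_A − K_B)/(3.359 − 2.659) = 9401.08/0.7 = 13400 m.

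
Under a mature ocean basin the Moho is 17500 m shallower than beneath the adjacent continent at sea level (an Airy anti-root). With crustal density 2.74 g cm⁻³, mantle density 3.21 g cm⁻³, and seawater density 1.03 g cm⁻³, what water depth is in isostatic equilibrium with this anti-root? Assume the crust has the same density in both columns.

Replacing a thickness d of crust by seawater at the top must be balanced by replacing crust with mantle at the base: d (ρ_c − ρ_w) = a (ρ_m − ρ_c).
d = a (ρ_m − ρ_c)/(ρ_c − ρ_w) = 17500 m × 0.47/1.71 = 4810 m.

4810 m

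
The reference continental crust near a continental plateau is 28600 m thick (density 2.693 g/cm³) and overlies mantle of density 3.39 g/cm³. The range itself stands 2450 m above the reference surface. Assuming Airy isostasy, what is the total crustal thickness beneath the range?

40500 m

Root depth r = h ρ_c / (ρ_m − ρ_c) = 2450 m × 2.693 / 0.697 = 9466 m.
Total thickness = T + h + r = 28600 m + 2450 m + 9466 m = 40500 m.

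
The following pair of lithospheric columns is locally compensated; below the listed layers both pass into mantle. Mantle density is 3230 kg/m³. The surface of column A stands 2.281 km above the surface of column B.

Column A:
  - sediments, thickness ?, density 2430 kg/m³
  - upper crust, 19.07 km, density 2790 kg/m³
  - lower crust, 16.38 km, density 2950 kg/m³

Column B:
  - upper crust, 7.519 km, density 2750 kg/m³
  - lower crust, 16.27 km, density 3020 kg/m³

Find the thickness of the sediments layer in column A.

Take the compensation level at the base of the deeper column (depth z_c below the surface of column A) and equate Σ ρ_i t_i down to z_c; mantle fills any gap and the z_c terms cancel.
Column A: x×2430 + 19.07×2790 + 16.38×2950 + (z_c − 35.45 − x)×3230
Column B: 2.281×0 + 7.519×2750 + 16.27×3020 + (z_c − 2.281 − 23.789)×3230
The z_c×3230 term appears on both sides and cancels. Collect the known terms of each column as K = Σ(ρt)_known − 3230 × (depth of known layers): K_A = 101526.3 − 3230×35.45 = −12977.2; K_B = 69812.65 − 3230×(2.281 + 23.789) = −14393.45.
Balance: K_A − x×(3230 − 2430) = K_B, so x = (K_A − K_B)/(3230 − 2430) = 1416.25/800 = 1.77 km.

1.77 km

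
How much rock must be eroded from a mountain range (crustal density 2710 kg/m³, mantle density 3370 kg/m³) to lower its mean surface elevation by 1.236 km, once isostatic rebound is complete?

6.31 km

Net drop Δ = e − u = e − e ρ_c/ρ_m = e (ρ_m − ρ_c)/ρ_m.
e = Δ ρ_m/(ρ_m − ρ_c) = 1.236 km × 3370/660 = 6.31 km.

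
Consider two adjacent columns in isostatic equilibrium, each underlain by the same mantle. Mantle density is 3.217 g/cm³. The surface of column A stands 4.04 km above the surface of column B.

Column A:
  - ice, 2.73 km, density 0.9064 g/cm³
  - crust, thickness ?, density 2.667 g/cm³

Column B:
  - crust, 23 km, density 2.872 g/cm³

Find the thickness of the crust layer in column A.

26.6 km

Take the compensation level at the base of the deeper column (depth z_c below the surface of column A) and equate Σ ρ_i t_i down to z_c; mantle fills any gap and the z_c terms cancel.
Column A: 2.73×0.9064 + x×2.667 + (z_c − 2.73 − x)×3.217
Column B: 4.04×0 + 23×2.872 + (z_c − 4.04 − 23)×3.217
The z_c×3.217 term appears on both sides and cancels. Collect the known terms of each column as K = Σ(ρt)_known − 3.217 × (depth of known layers): K_A = 2.474472 − 3.217×2.73 = −6.307938; K_B = 66.056 − 3.217×(4.04 + 23) = −20.93168.
Balance: K_A − x×(3.217 − 2.667) = K_B, so x = (K_A − K_B)/(3.217 − 2.667) = 14.6237/0.55 = 26.6 km.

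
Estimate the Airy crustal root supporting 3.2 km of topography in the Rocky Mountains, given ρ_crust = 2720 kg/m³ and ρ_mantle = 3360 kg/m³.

13.6 km

Isostatic balance requires: the weight of the topography is balanced by the buoyancy of the root, ρ_c h = (ρ_m − ρ_c) r.
r = h · ρ_c / (ρ_m − ρ_c) = 3.2 km × 2720 / (3360 − 2720) = 13.6 km.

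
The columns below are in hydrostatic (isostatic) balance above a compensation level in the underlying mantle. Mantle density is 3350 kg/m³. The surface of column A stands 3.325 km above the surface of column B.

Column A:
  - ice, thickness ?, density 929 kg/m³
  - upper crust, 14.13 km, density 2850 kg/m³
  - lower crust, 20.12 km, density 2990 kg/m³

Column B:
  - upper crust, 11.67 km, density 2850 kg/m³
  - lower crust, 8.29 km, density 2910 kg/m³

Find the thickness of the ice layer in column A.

2.61 km

Take the compensation level at the base of the deeper column (depth z_c below the surface of column A) and equate Σ ρ_i t_i down to z_c; mantle fills any gap and the z_c terms cancel.
Column A: x×929 + 14.13×2850 + 20.12×2990 + (z_c − 34.25 − x)×3350
Column B: 3.325×0 + 11.67×2850 + 8.29×2910 + (z_c − 3.325 − 19.96)×3350
The z_c×3350 term appears on both sides and cancels. Collect the known terms of each column as K = Σ(ρt)_known − 3350 × (depth of known layers): K_A = 100429.3 − 3350×34.25 = −14308.2; K_B = 57383.4 − 3350×(3.325 + 19.96) = −20621.35.
Balance: K_A − x×(3350 − 929) = K_B, so x = (K_A − K_B)/(3350 − 929) = 6313.15/2421 = 2.61 km.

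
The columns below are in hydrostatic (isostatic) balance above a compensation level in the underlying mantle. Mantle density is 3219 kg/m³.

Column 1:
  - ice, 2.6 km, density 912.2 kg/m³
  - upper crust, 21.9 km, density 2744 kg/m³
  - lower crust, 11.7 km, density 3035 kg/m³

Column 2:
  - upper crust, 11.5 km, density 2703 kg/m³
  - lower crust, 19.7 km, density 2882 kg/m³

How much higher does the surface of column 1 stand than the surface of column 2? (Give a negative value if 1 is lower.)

For any compensation level in the mantle, the mantle terms cancel and isostasy reduces to e = (Σt_1 − Σt_2) − (Σ(ρt)_1 − Σ(ρt)_2) / ρ_m.
Σt_1 = 36.2 km; Σt_2 = 31.2 km; Σ(ρt)_1 = 97974.82; Σ(ρt)_2 = 87859.9 (in km·kg/m³).
e = (36.2 − 31.2) − (97974.82 − 87859.9) / 3219 = 1.86 km.

1.86 km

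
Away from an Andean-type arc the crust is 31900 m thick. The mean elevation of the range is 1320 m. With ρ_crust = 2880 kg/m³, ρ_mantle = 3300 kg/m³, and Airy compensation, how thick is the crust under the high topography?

42300 m

Root depth r = h ρ_c / (ρ_m − ρ_c) = 1320 m × 2880 / 420 = 9051 m.
Total thickness = T + h + r = 31900 m + 1320 m + 9051 m = 42300 m.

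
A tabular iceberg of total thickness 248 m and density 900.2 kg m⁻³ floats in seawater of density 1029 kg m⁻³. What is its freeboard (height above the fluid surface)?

31 m

Floating equilibrium: submerged depth d = t ρ_obj/ρ_fluid = 248 m × 900.2/1029 = 217 m.
Freeboard = t − d = 248 m − 217 m = 31 m.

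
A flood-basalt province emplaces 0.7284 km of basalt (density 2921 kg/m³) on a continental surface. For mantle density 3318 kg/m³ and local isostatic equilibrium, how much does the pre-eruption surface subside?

Subaerial loading: s = t ρ_load / ρ_m.
s = 0.7284 km × 2921/3318 = 0.641 km.

0.641 km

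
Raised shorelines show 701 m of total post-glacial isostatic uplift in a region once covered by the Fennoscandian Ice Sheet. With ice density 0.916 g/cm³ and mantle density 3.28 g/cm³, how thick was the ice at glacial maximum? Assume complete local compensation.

u = t ρ_ice/ρ_m → t = u ρ_m/ρ_ice = 701 m × 3.28/0.916 = 2510 m.

2510 m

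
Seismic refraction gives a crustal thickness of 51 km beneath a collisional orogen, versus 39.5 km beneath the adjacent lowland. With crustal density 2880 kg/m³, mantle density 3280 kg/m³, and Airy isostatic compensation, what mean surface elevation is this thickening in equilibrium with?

Excess crust Δ = 51 km − 39.5 km = 11.5 km, split between elevation h and root r with h + r = Δ.
Airy balance ρ_c h = (ρ_m − ρ_c) r gives r = h ρ_c/(ρ_m − ρ_c), so h (1 + ρ_c/(ρ_m − ρ_c)) = Δ, i.e. h = Δ (ρ_m − ρ_c)/ρ_m.
h = 11.5 km × 400/3280 = 1.4 km.

1.4 km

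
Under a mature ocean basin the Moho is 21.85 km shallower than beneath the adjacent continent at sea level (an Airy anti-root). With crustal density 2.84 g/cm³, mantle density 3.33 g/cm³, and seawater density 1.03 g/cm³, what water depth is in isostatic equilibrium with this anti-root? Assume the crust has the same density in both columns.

Replacing a thickness d of crust by seawater at the top must be balanced by replacing crust with mantle at the base: d (ρ_c − ρ_w) = a (ρ_m − ρ_c).
d = a (ρ_m − ρ_c)/(ρ_c − ρ_w) = 21.85 km × 0.49/1.81 = 5.92 km.

5.92 km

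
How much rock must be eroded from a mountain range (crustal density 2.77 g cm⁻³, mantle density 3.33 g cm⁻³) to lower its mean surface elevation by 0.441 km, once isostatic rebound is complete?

2.62 km

Net drop Δ = e − u = e − e ρ_c/ρ_m = e (ρ_m − ρ_c)/ρ_m.
e = Δ ρ_m/(ρ_m − ρ_c) = 0.441 km × 3.33/0.56 = 2.62 km.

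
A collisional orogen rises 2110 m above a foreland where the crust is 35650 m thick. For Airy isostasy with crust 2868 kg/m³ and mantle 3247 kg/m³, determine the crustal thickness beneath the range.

Root depth r = h ρ_c / (ρ_m − ρ_c) = 2110 m × 2868 / 379 = 15970 m.
Total thickness = T + h + r = 35650 m + 2110 m + 15970 m = 53700 m.

53700 m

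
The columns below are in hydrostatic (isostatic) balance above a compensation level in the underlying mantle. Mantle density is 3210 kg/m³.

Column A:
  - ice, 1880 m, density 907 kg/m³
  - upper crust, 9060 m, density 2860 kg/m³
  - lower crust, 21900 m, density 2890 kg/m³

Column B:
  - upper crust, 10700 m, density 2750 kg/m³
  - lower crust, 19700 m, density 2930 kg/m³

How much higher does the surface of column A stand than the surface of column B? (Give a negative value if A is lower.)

For any compensation level in the mantle, the mantle terms cancel and isostasy reduces to e = (Σt_A − Σt_B) − (Σ(ρt)_A − Σ(ρt)_B) / ρ_m.
Σt_A = 32840 m; Σt_B = 30400 m; Σ(ρt)_A = 90907760; Σ(ρt)_B = 87146000 (in m·kg/m³).
e = (32840 − 30400) − (90907760 − 87146000) / 3210 = 1270 m.

1270 m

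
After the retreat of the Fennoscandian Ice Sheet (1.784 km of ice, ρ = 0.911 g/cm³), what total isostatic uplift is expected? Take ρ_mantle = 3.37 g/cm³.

0.482 km

Removing the load lets mantle flow back in; uplift u satisfies ρ_ice t = ρ_m u.
u = t ρ_ice/ρ_m = 1.784 km × 0.911/3.37 = 0.482 km.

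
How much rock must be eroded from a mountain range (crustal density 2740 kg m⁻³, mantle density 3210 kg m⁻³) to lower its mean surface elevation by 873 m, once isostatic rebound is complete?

5960 m

Net drop Δ = e − u = e − e ρ_c/ρ_m = e (ρ_m − ρ_c)/ρ_m.
e = Δ ρ_m/(ρ_m − ρ_c) = 873 m × 3210/470 = 5960 m.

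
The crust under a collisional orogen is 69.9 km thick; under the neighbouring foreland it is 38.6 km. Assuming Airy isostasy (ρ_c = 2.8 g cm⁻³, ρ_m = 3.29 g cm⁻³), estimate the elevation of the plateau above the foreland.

Excess crust Δ = 69.9 km − 38.6 km = 31.3 km, split between elevation h and root r with h + r = Δ.
Airy balance ρ_c h = (ρ_m − ρ_c) r gives r = h ρ_c/(ρ_m − ρ_c), so h (1 + ρ_c/(ρ_m − ρ_c)) = Δ, i.e. h = Δ (ρ_m − ρ_c)/ρ_m.
h = 31.3 km × 0.49/3.29 = 4.66 km.

4.66 km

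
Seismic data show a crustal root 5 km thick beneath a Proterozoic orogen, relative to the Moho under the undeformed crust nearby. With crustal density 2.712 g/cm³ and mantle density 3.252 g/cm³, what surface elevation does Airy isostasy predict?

Equating mass per unit area of the two columns: ρ_c h = (ρ_m − ρ_c) r.
h = r (ρ_m − ρ_c) / ρ_c = 5 km × (3.252 − 2.712) / 2.712 = 0.996 km.

0.996 km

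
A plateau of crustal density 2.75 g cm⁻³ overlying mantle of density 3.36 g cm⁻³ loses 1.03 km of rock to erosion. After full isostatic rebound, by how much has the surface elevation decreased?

Rebound u = e ρ_c/ρ_m = 1.03 km × 2.75/3.36 = 0.843 km.
Net surface drop = e − u = 1.03 km − 0.843 km = e (ρ_m − ρ_c)/ρ_m = 0.187 km.

0.187 km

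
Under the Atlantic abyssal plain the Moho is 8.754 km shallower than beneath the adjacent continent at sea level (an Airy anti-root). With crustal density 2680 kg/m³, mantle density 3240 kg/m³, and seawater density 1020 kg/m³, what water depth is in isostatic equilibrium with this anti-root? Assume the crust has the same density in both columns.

Replacing a thickness d of crust by seawater at the top must be balanced by replacing crust with mantle at the base: d (ρ_c − ρ_w) = a (ρ_m − ρ_c).
d = a (ρ_m − ρ_c)/(ρ_c − ρ_w) = 8.754 km × 560/1660 = 2.95 km.

2.95 km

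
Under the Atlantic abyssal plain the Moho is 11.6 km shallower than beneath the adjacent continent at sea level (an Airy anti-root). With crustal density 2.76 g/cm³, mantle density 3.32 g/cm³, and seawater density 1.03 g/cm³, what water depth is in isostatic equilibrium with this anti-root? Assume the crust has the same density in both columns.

3.75 km

Replacing a thickness d of crust by seawater at the top must be balanced by replacing crust with mantle at the base: d (ρ_c − ρ_w) = a (ρ_m − ρ_c).
d = a (ρ_m − ρ_c)/(ρ_c − ρ_w) = 11.6 km × 0.56/1.73 = 3.75 km.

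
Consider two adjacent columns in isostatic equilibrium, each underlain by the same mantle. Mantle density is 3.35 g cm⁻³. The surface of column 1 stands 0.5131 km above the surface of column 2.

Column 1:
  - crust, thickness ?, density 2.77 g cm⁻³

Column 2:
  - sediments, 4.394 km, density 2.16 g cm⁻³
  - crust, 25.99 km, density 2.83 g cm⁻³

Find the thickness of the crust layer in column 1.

Take the compensation level at the base of the deeper column (depth z_c below the surface of column 1) and equate Σ ρ_i t_i down to z_c; mantle fills any gap and the z_c terms cancel.
Column 1: x×2.77 + (z_c − 0 − x)×3.35
Column 2: 0.5131×0 + 4.394×2.16 + 25.99×2.83 + (z_c − 0.5131 − 30.384)×3.35
The z_c×3.35 term appears on both sides and cancels. Collect the known terms of each column as K = Σ(ρt)_known − 3.35 × (depth of known layers): K_1 = 0 − 3.35×0 = 0; K_2 = 83.04274 − 3.35×(0.5131 + 30.384) = −20.462545.
Balance: K_1 − x×(3.35 − 2.77) = K_2, so x = (K_1 − K_2)/(3.35 − 2.77) = 20.4625/0.58 = 35.3 km.

35.3 km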